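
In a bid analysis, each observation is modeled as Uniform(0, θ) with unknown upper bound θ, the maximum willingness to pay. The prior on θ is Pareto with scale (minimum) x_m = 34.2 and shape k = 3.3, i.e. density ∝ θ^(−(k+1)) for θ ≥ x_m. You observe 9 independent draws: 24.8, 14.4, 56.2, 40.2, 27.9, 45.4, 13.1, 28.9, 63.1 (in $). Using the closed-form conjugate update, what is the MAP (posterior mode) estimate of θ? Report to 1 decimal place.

A Pareto(scale x_m, shape k) prior on the upper bound θ of Uniform(0, θ) is conjugate: posterior is Pareto(max(x_m, max xᵢ), k + n).
Sample maximum = 63.1; prior scale x_m = 34.2 → posterior scale = max = 63.1.
Posterior shape = 3.3 + 9 = 12.3.
The Pareto density is decreasing on [x_m, ∞), so the mode is x_m = 63.1.

63.1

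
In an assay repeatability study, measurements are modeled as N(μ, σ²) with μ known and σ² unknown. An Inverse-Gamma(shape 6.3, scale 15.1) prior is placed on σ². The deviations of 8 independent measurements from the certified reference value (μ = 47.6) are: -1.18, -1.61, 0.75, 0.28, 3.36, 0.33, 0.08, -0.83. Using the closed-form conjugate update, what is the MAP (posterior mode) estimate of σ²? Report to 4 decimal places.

2.0761

With known mean μ and an Inverse-Gamma(α, β) prior on σ², the Normal likelihood is conjugate: posterior is Inv-Gamma(α + n/2, β + Σ(xᵢ−μ)²/2).
Σ(xᵢ−μ)² = (-1.18)² + (-1.61)² + (0.75)² + (0.28)² + (3.36)² + (0.33)² + (0.08)² + (-0.83)² = 16.7192.
Posterior: Inv-Gamma(6.3 + 8/2, 15.1 + 16.7192/2) = Inv-Gamma(10.30, 23.45960).
Mode = β/(α+1) = 23.45960/11.30 = 2.0761.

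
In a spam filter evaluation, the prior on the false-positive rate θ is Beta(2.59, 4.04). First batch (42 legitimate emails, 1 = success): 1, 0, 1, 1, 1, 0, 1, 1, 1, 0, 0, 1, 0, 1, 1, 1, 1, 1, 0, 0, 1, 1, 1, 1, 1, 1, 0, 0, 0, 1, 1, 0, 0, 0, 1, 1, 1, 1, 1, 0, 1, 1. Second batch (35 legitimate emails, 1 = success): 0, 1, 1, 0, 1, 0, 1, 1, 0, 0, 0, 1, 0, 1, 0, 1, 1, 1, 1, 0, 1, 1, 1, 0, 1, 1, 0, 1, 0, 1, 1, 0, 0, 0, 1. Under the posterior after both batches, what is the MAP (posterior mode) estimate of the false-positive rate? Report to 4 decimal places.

The Beta prior is conjugate to a Binomial/Bernoulli likelihood; the update adds successes to α and failures to β.
After batch 1: Beta(2.59+28, 4.04+14) = Beta(30.59, 18.04).
After batch 2: Beta(30.59+20, 18.04+15) = Beta(50.59, 33.04).
Mode of Beta(a,b) for a,b>1 is (a−1)/(a+b−2) = 49.59/81.63 = 0.6075.

0.6075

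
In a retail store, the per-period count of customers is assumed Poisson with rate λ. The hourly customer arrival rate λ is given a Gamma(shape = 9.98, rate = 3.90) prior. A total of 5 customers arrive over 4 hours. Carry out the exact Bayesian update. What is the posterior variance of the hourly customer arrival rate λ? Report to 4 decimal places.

0.2400

With a Gamma(shape α, rate β) prior, the Poisson likelihood is conjugate: the posterior is Gamma(α + ΣXᵢ, β + n).
Posterior: Gamma(α+S, β+n) = Gamma(9.98+5, 3.90+4) = Gamma(14.98, 7.90).
Var = α/β² = 14.98/7.90² = 0.2400.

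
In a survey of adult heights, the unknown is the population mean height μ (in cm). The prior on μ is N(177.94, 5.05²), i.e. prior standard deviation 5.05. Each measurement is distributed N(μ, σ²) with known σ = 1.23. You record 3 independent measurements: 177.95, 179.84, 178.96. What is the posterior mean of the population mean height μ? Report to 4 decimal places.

For Normal data with known variance σ², a Normal(μ₀, σ₀²) prior on μ is conjugate. Posterior precision = 1/σ₀² + n/σ²; posterior mean is the precision-weighted average of μ₀ and x̄.
Σxᵢ = 177.95 + 179.84 + 178.96 = 536.75, so n·x̄ = 536.75.
σ₀² = 5.05² = 25.5025, σ² = 1.23² = 1.5129; σ² + n·σ₀² = 1.5129 + 3·25.5025 = 78.0204.
Posterior mean = (μ₀/σ₀² + n·x̄/σ²)/(1/σ₀² + n/σ²) = (σ²·μ₀ + σ₀²·n·x̄)/(σ² + n·σ₀²) = (1.5129·177.94 + 25.5025·536.75)/78.0204 = 13957.672301/78.0204 = 178.8977.

178.8977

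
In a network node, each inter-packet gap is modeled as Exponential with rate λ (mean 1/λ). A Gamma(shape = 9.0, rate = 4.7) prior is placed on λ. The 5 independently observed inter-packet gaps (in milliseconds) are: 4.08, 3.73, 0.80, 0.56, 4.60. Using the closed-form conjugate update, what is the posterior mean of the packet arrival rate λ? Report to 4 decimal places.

0.7580

With a Gamma(shape α, rate β) prior on the exponential rate λ, the posterior after n observations with total T = Σxᵢ is Gamma(α+n, β+T).
Sum of observations T = 13.77 milliseconds; n = 5.
Posterior: Gamma(9.0+5, 4.7+13.77) = Gamma(14.0, 18.47).
Posterior mean of λ = α/β = 14.0/18.47 = 0.7580.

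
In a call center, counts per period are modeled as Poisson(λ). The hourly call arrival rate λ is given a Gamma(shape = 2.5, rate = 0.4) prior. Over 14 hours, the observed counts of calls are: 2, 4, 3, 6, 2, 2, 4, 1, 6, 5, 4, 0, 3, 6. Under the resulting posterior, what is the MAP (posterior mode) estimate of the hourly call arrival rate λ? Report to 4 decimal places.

With a Gamma(shape α, rate β) prior, the Poisson likelihood is conjugate: the posterior is Gamma(α + ΣXᵢ, β + n).
Sum of counts S = 48 over n = 14 hours.
Posterior: Gamma(α+S, β+n) = Gamma(2.5+48, 0.4+14) = Gamma(50.5, 14.4).
Mode of Gamma(α,β) for α≥1 is (α−1)/β = 49.5/14.4 = 3.4375.

3.4375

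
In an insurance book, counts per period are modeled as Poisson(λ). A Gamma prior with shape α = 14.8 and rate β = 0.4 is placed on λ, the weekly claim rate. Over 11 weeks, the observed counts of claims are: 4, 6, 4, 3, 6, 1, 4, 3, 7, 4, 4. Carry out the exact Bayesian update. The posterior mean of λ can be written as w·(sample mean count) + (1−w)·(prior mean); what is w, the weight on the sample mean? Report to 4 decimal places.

With a Gamma(shape α, rate β) prior, the Poisson likelihood is conjugate: the posterior is Gamma(α + ΣXᵢ, β + n).
Posterior mean = (α₀+S)/(β₀+n) = [n/(β₀+n)]·(S/n) + [β₀/(β₀+n)]·(α₀/β₀), so only n and β₀ enter the weight.
Weight on data w = n/(β₀+n) = 11/(0.4+11) = 11/11.4 = 0.9649.

0.9649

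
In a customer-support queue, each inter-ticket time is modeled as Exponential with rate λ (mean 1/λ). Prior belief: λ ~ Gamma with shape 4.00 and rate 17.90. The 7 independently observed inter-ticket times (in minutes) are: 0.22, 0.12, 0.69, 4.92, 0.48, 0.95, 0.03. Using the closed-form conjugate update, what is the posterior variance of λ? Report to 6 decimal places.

0.017172

With a Gamma(shape α, rate β) prior on the exponential rate λ, the posterior after n observations with total T = Σxᵢ is Gamma(α+n, β+T).
Sum of observations T = 7.41 minutes; n = 7.
Posterior: Gamma(4.00+7, 17.90+7.41) = Gamma(11.00, 25.31).
Var = α/β² = 0.017172.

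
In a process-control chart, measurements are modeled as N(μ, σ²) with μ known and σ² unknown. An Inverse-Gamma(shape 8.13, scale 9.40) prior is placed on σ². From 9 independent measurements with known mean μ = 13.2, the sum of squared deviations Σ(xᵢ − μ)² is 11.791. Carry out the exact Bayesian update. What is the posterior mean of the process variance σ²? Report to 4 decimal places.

1.3152

With known mean μ and an Inverse-Gamma(α, β) prior on σ², the Normal likelihood is conjugate: posterior is Inv-Gamma(α + n/2, β + Σ(xᵢ−μ)²/2).
Posterior: Inv-Gamma(8.13 + 9/2, 9.40 + 11.791/2) = Inv-Gamma(12.63, 15.2955).
E[σ²|data] = β/(α−1) = 15.2955/11.63 = 1.3152.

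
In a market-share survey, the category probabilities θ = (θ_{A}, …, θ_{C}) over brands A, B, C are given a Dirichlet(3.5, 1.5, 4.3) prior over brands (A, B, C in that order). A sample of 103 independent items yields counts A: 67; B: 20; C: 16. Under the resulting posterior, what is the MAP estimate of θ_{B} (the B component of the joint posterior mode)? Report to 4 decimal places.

0.1876

The Dirichlet prior is conjugate to the Multinomial likelihood: each posterior αⱼ = prior αⱼ + observed count nⱼ.
Posterior concentration: (70.5, 21.5, 20.3), total = 112.3.
Joint mode component: (α_{B}−1)/(Σα−K) = 20.5/109.3 = 0.1876.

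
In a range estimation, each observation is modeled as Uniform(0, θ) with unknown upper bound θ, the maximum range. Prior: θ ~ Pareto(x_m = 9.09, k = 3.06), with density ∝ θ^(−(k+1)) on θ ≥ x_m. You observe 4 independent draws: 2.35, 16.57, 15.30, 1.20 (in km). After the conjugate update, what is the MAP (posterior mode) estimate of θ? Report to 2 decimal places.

16.57

A Pareto(scale x_m, shape k) prior on the upper bound θ of Uniform(0, θ) is conjugate: posterior is Pareto(max(x_m, max xᵢ), k + n).
Sample maximum = 16.57; prior scale x_m = 9.09 → posterior scale = max = 16.57.
Posterior shape = 3.06 + 4 = 7.06.
The Pareto density is decreasing on [x_m, ∞), so the mode is x_m = 16.57.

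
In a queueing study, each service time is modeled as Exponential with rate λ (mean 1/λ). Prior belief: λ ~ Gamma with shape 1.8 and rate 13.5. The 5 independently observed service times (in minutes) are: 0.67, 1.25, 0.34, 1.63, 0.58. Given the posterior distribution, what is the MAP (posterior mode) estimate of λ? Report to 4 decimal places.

0.3228

With a Gamma(shape α, rate β) prior on the exponential rate λ, the posterior after n observations with total T = Σxᵢ is Gamma(α+n, β+T).
Sum of observations T = 4.47 minutes; n = 5.
Posterior: Gamma(1.8+5, 13.5+4.47) = Gamma(6.8, 17.97).
Mode = (α−1)/β = 0.3228.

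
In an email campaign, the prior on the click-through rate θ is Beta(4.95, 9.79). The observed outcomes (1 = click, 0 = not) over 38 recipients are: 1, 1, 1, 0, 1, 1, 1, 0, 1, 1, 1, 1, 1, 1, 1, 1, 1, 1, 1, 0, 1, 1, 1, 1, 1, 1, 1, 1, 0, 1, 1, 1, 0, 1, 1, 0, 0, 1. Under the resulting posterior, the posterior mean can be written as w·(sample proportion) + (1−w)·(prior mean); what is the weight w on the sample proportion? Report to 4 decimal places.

The Beta prior is conjugate to a Binomial/Bernoulli likelihood; the update adds successes to α and failures to β.
Posterior mean = (α₀+k)/(α₀+β₀+n) = [n/(α₀+β₀+n)]·(k/n) + [(α₀+β₀)/(α₀+β₀+n)]·α₀/(α₀+β₀), so only n and the prior enter the weight.
The weight on the data is w = n/(α₀+β₀+n) = 38/(4.95+9.79+38) = 38/52.74 = 0.7205.

0.7205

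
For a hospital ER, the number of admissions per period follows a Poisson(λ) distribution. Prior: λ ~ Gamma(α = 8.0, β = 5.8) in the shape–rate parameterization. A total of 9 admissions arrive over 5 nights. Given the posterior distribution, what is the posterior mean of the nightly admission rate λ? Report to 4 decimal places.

1.5741

With a Gamma(shape α, rate β) prior, the Poisson likelihood is conjugate: the posterior is Gamma(α + ΣXᵢ, β + n).
Posterior: Gamma(α+S, β+n) = Gamma(8.0+9, 5.8+5) = Gamma(17.0, 10.8).
Posterior mean = α/β = 17.0/10.8 = 1.5741.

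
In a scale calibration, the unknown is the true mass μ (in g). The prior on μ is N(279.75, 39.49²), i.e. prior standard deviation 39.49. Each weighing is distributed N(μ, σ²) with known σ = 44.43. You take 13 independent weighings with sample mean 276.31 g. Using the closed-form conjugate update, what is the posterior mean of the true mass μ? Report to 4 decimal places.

For Normal data with known variance σ², a Normal(μ₀, σ₀²) prior on μ is conjugate. Posterior precision = 1/σ₀² + n/σ²; posterior mean is the precision-weighted average of μ₀ and x̄.
n·x̄ = 13·276.31 = 3592.03.
σ₀² = 39.49² = 1559.4601, σ² = 44.43² = 1974.0249; σ² + n·σ₀² = 1974.0249 + 13·1559.4601 = 22247.0062.
Posterior mean = (μ₀/σ₀² + n·x̄/σ²)/(1/σ₀² + n/σ²) = (σ²·μ₀ + σ₀²·n·x̄)/(σ² + n·σ₀²) = (1974.0249·279.75 + 1559.4601·3592.03)/22247.0062 = 6153860.928778/22247.0062 = 276.6152.

276.6152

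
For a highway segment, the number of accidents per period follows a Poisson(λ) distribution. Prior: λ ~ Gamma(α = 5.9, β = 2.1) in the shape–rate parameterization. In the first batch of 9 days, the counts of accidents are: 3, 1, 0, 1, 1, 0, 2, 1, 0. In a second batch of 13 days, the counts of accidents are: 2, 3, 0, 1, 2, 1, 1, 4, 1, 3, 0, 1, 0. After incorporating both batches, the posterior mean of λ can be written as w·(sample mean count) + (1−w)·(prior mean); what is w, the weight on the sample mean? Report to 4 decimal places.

With a Gamma(shape α, rate β) prior, the Poisson likelihood is conjugate: the posterior is Gamma(α + ΣXᵢ, β + n).
Total number of days: n = 9 + 13 = 22.
Posterior mean = (α₀+S)/(β₀+n) = [n/(β₀+n)]·(S/n) + [β₀/(β₀+n)]·(α₀/β₀), so only n and β₀ enter the weight.
Weight on data w = n/(β₀+n) = 22/(2.1+22) = 22/24.1 = 0.9129.

0.9129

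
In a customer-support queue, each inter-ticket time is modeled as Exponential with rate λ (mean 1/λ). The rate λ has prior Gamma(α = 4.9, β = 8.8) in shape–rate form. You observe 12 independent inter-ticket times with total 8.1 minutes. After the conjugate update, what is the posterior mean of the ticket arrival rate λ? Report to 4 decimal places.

With a Gamma(shape α, rate β) prior on the exponential rate λ, the posterior after n observations with total T = Σxᵢ is Gamma(α+n, β+T).
Posterior: Gamma(4.9+12, 8.8+8.1) = Gamma(16.9, 16.9).
Posterior mean of λ = α/β = 16.9/16.9 = 1.0000.

1.0000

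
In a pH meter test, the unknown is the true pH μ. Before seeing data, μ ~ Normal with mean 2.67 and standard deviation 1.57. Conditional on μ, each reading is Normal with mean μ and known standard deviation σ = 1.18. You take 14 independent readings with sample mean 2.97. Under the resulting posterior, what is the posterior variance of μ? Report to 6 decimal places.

0.095600

For Normal data with known variance σ², a Normal(μ₀, σ₀²) prior on μ is conjugate. Posterior precision = 1/σ₀² + n/σ²; posterior mean is the precision-weighted average of μ₀ and x̄.
σ₀² = 1.57² = 2.4649, σ² = 1.18² = 1.3924; σ² + n·σ₀² = 1.3924 + 14·2.4649 = 35.901.
Posterior precision = 1/σ₀² + n/σ² = 1/2.4649 + 14/1.3924 = (σ² + n·σ₀²)/(σ₀²σ²) = 35.901/(2.4649·1.3924); posterior variance σₙ² = σ₀²σ²/(σ² + n·σ₀²) = 2.4649·1.3924/35.901 = 0.095600.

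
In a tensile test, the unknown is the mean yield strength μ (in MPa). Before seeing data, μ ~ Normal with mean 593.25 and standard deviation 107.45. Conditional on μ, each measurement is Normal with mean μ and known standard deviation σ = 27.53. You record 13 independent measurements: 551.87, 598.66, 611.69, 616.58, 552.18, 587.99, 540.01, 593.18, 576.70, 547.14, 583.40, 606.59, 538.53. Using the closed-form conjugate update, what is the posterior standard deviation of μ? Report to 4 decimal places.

For Normal data with known variance σ², a Normal(μ₀, σ₀²) prior on μ is conjugate. Posterior precision = 1/σ₀² + n/σ²; posterior mean is the precision-weighted average of μ₀ and x̄.
σ₀² = 107.45² = 11545.5025, σ² = 27.53² = 757.9009; σ² + n·σ₀² = 757.9009 + 13·11545.5025 = 150849.4334.
Posterior precision = 1/σ₀² + n/σ² = 1/11545.5025 + 13/757.9009 = (σ² + n·σ₀²)/(σ₀²σ²) = 150849.4334/(11545.5025·757.9009); posterior variance σₙ² = σ₀²σ²/(σ² + n·σ₀²) = 11545.5025·757.9009/150849.4334 = 58.007157.
Posterior SD = √σₙ² = √(11545.5025·757.9009/150849.4334) = 7.6162.

7.6162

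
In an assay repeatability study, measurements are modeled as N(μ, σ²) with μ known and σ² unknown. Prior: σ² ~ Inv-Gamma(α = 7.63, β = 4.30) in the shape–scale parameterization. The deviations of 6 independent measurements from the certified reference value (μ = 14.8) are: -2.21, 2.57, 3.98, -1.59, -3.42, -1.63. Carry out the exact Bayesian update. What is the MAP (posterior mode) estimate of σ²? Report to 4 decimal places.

2.2705

With known mean μ and an Inverse-Gamma(α, β) prior on σ², the Normal likelihood is conjugate: posterior is Inv-Gamma(α + n/2, β + Σ(xᵢ−μ)²/2).
Σ(xᵢ−μ)² = (-2.21)² + (2.57)² + (3.98)² + (-1.59)² + (-3.42)² + (-1.63)² = 44.2108.
Posterior: Inv-Gamma(7.63 + 6/2, 4.30 + 44.2108/2) = Inv-Gamma(10.63, 26.40540).
Mode = β/(α+1) = 26.40540/11.63 = 2.2705.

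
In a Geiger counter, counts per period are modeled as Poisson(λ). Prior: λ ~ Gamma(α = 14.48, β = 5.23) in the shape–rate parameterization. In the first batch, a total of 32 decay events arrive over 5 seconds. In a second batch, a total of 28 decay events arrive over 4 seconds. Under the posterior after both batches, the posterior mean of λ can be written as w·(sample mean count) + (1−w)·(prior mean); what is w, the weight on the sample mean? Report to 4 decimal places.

0.6325

With a Gamma(shape α, rate β) prior, the Poisson likelihood is conjugate: the posterior is Gamma(α + ΣXᵢ, β + n).
Total number of seconds: n = 5 + 4 = 9.
Posterior mean = (α₀+S)/(β₀+n) = [n/(β₀+n)]·(S/n) + [β₀/(β₀+n)]·(α₀/β₀), so only n and β₀ enter the weight.
Weight on data w = n/(β₀+n) = 9/(5.23+9) = 9/14.23 = 0.6325.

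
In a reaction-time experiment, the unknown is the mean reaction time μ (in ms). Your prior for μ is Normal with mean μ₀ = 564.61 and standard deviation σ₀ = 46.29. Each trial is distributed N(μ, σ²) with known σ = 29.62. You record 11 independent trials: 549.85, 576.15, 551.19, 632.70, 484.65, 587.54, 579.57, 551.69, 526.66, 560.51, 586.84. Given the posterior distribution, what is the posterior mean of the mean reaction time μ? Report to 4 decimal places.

For Normal data with known variance σ², a Normal(μ₀, σ₀²) prior on μ is conjugate. Posterior precision = 1/σ₀² + n/σ²; posterior mean is the precision-weighted average of μ₀ and x̄.
Σxᵢ = 549.85 + 576.15 + 551.19 + 632.70 + 484.65 + 587.54 + 579.57 + 551.69 + 526.66 + 560.51 + 586.84 = 6187.35, so n·x̄ = 6187.35.
σ₀² = 46.29² = 2142.7641, σ² = 29.62² = 877.3444; σ² + n·σ₀² = 877.3444 + 11·2142.7641 = 24447.7495.
Posterior mean = (μ₀/σ₀² + n·x̄/σ²)/(1/σ₀² + n/σ²) = (σ²·μ₀ + σ₀²·n·x̄)/(σ² + n·σ₀²) = (877.3444·564.61 + 2142.7641·6187.35)/24447.7495 = 13753388.875819/24447.7495 = 562.5626.

562.5626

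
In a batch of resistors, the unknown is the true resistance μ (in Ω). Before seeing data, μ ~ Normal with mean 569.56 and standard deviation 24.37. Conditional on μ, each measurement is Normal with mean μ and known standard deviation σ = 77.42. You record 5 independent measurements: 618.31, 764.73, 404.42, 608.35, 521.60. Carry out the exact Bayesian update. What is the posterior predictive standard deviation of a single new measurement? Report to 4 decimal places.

For Normal data with known variance σ², a Normal(μ₀, σ₀²) prior on μ is conjugate. Posterior precision = 1/σ₀² + n/σ²; posterior mean is the precision-weighted average of μ₀ and x̄.
σ₀² = 24.37² = 593.8969, σ² = 77.42² = 5993.8564; σ² + n·σ₀² = 5993.8564 + 5·593.8969 = 8963.3409.
Posterior precision = 1/σ₀² + n/σ² = 1/593.8969 + 5/5993.8564 = (σ² + n·σ₀²)/(σ₀²σ²) = 8963.3409/(593.8969·5993.8564); posterior variance σₙ² = σ₀²σ²/(σ² + n·σ₀²) = 593.8969·5993.8564/8963.3409 = 397.143518.
Predictive variance for one new observation = σₙ² + σ² = 593.8969·5993.8564/8963.3409 + 5993.8564 = σ²·(σ₀² + 8963.3409)/8963.3409 = 5993.8564·9557.2378/8963.3409 = 6390.999918; SD = √(5993.8564·9557.2378/8963.3409) = 79.9437.

79.9437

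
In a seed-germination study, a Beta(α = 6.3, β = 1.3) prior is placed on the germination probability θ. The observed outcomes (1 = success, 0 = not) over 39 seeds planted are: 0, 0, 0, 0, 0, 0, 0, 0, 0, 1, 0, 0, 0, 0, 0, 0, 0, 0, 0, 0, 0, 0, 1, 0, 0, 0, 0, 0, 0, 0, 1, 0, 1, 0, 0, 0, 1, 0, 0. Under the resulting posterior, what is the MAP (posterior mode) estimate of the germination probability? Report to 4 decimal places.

The Beta prior is conjugate to a Binomial/Bernoulli likelihood; the update adds successes to α and failures to β.
Posterior: Beta(α+k, β+n−k) = Beta(6.3+5, 1.3+34) = Beta(11.3, 35.3).
Mode of Beta(a,b) for a,b>1 is (a−1)/(a+b−2) = 10.3/44.6 = 0.2309.

0.2309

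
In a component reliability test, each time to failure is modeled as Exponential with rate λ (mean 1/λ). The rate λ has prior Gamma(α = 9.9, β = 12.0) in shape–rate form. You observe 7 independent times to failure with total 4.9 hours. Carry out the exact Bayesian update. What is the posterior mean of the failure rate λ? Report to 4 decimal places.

1.0000

With a Gamma(shape α, rate β) prior on the exponential rate λ, the posterior after n observations with total T = Σxᵢ is Gamma(α+n, β+T).
Posterior: Gamma(9.9+7, 12.0+4.9) = Gamma(16.9, 16.9).
Posterior mean of λ = α/β = 16.9/16.9 = 1.0000.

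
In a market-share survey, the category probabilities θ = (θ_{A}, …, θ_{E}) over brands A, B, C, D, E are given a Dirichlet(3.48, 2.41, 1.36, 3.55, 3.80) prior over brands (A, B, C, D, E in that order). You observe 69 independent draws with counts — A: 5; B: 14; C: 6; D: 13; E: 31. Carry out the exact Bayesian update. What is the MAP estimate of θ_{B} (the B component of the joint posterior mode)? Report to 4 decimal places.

0.1961

The Dirichlet prior is conjugate to the Multinomial likelihood: each posterior αⱼ = prior αⱼ + observed count nⱼ.
Posterior concentration: (8.48, 16.41, 7.36, 16.55, 34.80), total = 83.60.
Joint mode component: (α_{B}−1)/(Σα−K) = 15.41/78.60 = 0.1961.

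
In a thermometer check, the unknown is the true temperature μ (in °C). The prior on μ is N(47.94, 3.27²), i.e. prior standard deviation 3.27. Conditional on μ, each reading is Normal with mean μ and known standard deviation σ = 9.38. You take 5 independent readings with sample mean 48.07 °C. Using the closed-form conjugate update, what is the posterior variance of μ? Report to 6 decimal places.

For Normal data with known variance σ², a Normal(μ₀, σ₀²) prior on μ is conjugate. Posterior precision = 1/σ₀² + n/σ²; posterior mean is the precision-weighted average of μ₀ and x̄.
σ₀² = 3.27² = 10.6929, σ² = 9.38² = 87.9844; σ² + n·σ₀² = 87.9844 + 5·10.6929 = 141.4489.
Posterior precision = 1/σ₀² + n/σ² = 1/10.6929 + 5/87.9844 = (σ² + n·σ₀²)/(σ₀²σ²) = 141.4489/(10.6929·87.9844); posterior variance σₙ² = σ₀²σ²/(σ² + n·σ₀²) = 10.6929·87.9844/141.4489 = 6.651225.

6.651225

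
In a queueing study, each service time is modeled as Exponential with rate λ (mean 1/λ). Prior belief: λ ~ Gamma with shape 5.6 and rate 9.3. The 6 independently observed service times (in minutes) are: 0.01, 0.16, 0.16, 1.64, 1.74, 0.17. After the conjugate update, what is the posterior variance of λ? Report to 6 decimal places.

0.066777

With a Gamma(shape α, rate β) prior on the exponential rate λ, the posterior after n observations with total T = Σxᵢ is Gamma(α+n, β+T).
Sum of observations T = 3.88 minutes; n = 6.
Posterior: Gamma(5.6+6, 9.3+3.88) = Gamma(11.6, 13.18).
Var = α/β² = 0.066777.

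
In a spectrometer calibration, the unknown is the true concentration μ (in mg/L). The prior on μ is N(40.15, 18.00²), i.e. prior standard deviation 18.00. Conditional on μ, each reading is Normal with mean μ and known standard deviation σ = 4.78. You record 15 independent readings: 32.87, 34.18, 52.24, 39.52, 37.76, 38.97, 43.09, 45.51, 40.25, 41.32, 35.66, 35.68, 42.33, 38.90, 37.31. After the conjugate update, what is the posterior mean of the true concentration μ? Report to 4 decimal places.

39.7081

For Normal data with known variance σ², a Normal(μ₀, σ₀²) prior on μ is conjugate. Posterior precision = 1/σ₀² + n/σ²; posterior mean is the precision-weighted average of μ₀ and x̄.
Σxᵢ = 32.87 + 34.18 + 52.24 + 39.52 + 37.76 + 38.97 + 43.09 + 45.51 + 40.25 + 41.32 + 35.66 + 35.68 + 42.33 + 38.90 + 37.31 = 595.59, so n·x̄ = 595.59.
σ₀² = 18.00² = 324, σ² = 4.78² = 22.8484; σ² + n·σ₀² = 22.8484 + 15·324 = 4882.8484.
Posterior mean = (μ₀/σ₀² + n·x̄/σ²)/(1/σ₀² + n/σ²) = (σ²·μ₀ + σ₀²·n·x̄)/(σ² + n·σ₀²) = (22.8484·40.15 + 324·595.59)/4882.8484 = 193888.52326/4882.8484 = 39.7081.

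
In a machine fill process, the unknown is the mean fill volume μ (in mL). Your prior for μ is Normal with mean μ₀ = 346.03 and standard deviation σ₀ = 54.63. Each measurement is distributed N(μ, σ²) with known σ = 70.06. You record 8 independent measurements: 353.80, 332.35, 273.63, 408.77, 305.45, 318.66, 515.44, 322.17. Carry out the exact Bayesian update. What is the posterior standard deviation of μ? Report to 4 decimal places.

22.5593

For Normal data with known variance σ², a Normal(μ₀, σ₀²) prior on μ is conjugate. Posterior precision = 1/σ₀² + n/σ²; posterior mean is the precision-weighted average of μ₀ and x̄.
σ₀² = 54.63² = 2984.4369, σ² = 70.06² = 4908.4036; σ² + n·σ₀² = 4908.4036 + 8·2984.4369 = 28783.8988.
Posterior precision = 1/σ₀² + n/σ² = 1/2984.4369 + 8/4908.4036 = (σ² + n·σ₀²)/(σ₀²σ²) = 28783.8988/(2984.4369·4908.4036); posterior variance σₙ² = σ₀²σ²/(σ² + n·σ₀²) = 2984.4369·4908.4036/28783.8988 = 508.924136.
Posterior SD = √σₙ² = √(2984.4369·4908.4036/28783.8988) = 22.5593.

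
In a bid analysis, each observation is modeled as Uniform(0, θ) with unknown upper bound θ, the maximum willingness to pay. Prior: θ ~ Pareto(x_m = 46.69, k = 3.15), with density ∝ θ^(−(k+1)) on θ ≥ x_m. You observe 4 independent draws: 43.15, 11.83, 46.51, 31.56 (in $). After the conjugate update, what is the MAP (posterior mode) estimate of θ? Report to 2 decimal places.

46.69

A Pareto(scale x_m, shape k) prior on the upper bound θ of Uniform(0, θ) is conjugate: posterior is Pareto(max(x_m, max xᵢ), k + n).
Sample maximum = 46.51; prior scale x_m = 46.69 → posterior scale = max = 46.69.
Posterior shape = 3.15 + 4 = 7.15.
The Pareto density is decreasing on [x_m, ∞), so the mode is x_m = 46.69.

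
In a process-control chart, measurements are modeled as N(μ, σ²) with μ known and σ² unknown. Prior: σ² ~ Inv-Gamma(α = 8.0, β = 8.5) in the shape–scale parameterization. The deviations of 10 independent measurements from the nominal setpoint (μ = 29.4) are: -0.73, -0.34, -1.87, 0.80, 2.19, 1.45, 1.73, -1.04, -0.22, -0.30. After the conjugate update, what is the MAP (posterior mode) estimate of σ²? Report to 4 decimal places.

1.1749

With known mean μ and an Inverse-Gamma(α, β) prior on σ², the Normal likelihood is conjugate: posterior is Inv-Gamma(α + n/2, β + Σ(xᵢ−μ)²/2).
Σ(xᵢ−μ)² = (-0.73)² + (-0.34)² + (-1.87)² + (0.80)² + (2.19)² + (1.45)² + (1.73)² + (-1.04)² + (-0.22)² + (-0.30)² = 15.8969.
Posterior: Inv-Gamma(8.0 + 10/2, 8.5 + 15.8969/2) = Inv-Gamma(13.00, 16.44845).
Mode = β/(α+1) = 16.44845/14.00 = 1.1749.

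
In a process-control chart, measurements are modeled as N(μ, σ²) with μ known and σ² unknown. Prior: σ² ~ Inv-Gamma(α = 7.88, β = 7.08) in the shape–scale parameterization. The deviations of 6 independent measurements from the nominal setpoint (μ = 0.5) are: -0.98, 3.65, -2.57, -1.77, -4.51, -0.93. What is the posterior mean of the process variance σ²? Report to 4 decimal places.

3.0053

With known mean μ and an Inverse-Gamma(α, β) prior on σ², the Normal likelihood is conjugate: posterior is Inv-Gamma(α + n/2, β + Σ(xᵢ−μ)²/2).
Σ(xᵢ−μ)² = (-0.98)² + (3.65)² + (-2.57)² + (-1.77)² + (-4.51)² + (-0.93)² = 45.2257.
Posterior: Inv-Gamma(7.88 + 6/2, 7.08 + 45.2257/2) = Inv-Gamma(10.88, 29.69285).
E[σ²|data] = β/(α−1) = 29.69285/9.88 = 3.0053.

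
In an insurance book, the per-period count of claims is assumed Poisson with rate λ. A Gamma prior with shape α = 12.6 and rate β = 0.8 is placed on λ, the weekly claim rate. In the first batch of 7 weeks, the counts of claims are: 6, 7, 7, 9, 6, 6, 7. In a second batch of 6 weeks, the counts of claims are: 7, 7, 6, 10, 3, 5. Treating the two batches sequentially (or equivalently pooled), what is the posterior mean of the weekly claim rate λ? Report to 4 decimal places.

With a Gamma(shape α, rate β) prior, the Poisson likelihood is conjugate: the posterior is Gamma(α + ΣXᵢ, β + n).
Batch 1: sum of counts S = 48 over n = 7 weeks.
After batch 1: Gamma(α+S, β+n) = Gamma(12.6+48, 0.8+7) = Gamma(60.6, 7.8).
Batch 2: sum of counts S = 38 over n = 6 weeks.
After batch 2: Gamma(α+S, β+n) = Gamma(60.6+38, 7.8+6) = Gamma(98.6, 13.8).
Posterior mean = α/β = 98.6/13.8 = 7.1449.

7.1449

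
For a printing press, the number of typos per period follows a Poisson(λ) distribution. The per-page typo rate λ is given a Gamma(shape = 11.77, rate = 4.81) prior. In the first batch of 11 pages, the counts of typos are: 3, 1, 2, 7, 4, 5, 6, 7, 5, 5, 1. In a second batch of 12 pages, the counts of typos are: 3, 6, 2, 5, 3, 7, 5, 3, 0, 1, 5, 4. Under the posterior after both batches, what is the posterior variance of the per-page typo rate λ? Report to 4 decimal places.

0.1316

With a Gamma(shape α, rate β) prior, the Poisson likelihood is conjugate: the posterior is Gamma(α + ΣXᵢ, β + n).
Batch 1: sum of counts S = 46 over n = 11 pages.
After batch 1: Gamma(α+S, β+n) = Gamma(11.77+46, 4.81+11) = Gamma(57.77, 15.81).
Batch 2: sum of counts S = 44 over n = 12 pages.
After batch 2: Gamma(α+S, β+n) = Gamma(57.77+44, 15.81+12) = Gamma(101.77, 27.81).
Var = α/β² = 101.77/27.81² = 0.1316.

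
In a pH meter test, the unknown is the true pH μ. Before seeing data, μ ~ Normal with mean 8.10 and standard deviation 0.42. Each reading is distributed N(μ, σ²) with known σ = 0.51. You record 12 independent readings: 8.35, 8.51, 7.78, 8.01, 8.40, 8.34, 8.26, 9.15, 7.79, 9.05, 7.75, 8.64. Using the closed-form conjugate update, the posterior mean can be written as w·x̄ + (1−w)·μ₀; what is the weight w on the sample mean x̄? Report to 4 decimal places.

For Normal data with known variance σ², a Normal(μ₀, σ₀²) prior on μ is conjugate. Posterior precision = 1/σ₀² + n/σ²; posterior mean is the precision-weighted average of μ₀ and x̄.
σ₀² = 0.42² = 0.1764, σ² = 0.51² = 0.2601. Prior precision 1/σ₀² = 1/0.1764; data precision n/σ² = 12/0.2601.
w = (n/σ²)/(1/σ₀² + n/σ²) = n·σ₀²/(σ² + n·σ₀²) = 12·0.1764/(0.2601 + 12·0.1764) = 2.1168/2.3769 = 0.8906.

0.8906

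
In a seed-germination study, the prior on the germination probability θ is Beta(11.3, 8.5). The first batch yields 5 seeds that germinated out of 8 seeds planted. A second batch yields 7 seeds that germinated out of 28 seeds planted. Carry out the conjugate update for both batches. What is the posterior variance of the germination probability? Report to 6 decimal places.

The Beta prior is conjugate to a Binomial/Bernoulli likelihood; the update adds successes to α and failures to β.
After batch 1: Beta(11.3+5, 8.5+3) = Beta(16.3, 11.5).
After batch 2: Beta(16.3+7, 11.5+21) = Beta(23.3, 32.5).
Var = αβ/((α+β)²(α+β+1)) = 23.3·32.5/(55.8²·56.8) = 0.004282.

0.004282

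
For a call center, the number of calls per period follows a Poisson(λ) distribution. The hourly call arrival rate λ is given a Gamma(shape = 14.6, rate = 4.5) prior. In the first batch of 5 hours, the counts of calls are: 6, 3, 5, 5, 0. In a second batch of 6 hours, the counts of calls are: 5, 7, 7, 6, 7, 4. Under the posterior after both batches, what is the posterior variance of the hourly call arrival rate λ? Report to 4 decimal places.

0.2897

With a Gamma(shape α, rate β) prior, the Poisson likelihood is conjugate: the posterior is Gamma(α + ΣXᵢ, β + n).
Batch 1: sum of counts S = 19 over n = 5 hours.
After batch 1: Gamma(α+S, β+n) = Gamma(14.6+19, 4.5+5) = Gamma(33.6, 9.5).
Batch 2: sum of counts S = 36 over n = 6 hours.
After batch 2: Gamma(α+S, β+n) = Gamma(33.6+36, 9.5+6) = Gamma(69.6, 15.5).
Var = α/β² = 69.6/15.5² = 0.2897.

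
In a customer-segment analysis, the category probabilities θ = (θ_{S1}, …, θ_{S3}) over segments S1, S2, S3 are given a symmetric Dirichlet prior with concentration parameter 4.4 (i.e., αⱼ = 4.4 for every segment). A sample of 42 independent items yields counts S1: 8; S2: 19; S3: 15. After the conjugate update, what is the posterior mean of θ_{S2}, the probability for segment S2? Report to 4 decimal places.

0.4239

The Dirichlet prior is conjugate to the Multinomial likelihood: each posterior αⱼ = prior αⱼ + observed count nⱼ.
Posterior concentration: (12.4, 23.4, 19.4), total = 55.2.
E[θ_{S2}|data] = α_{S2}/Σα = 23.4/55.2 = 0.4239.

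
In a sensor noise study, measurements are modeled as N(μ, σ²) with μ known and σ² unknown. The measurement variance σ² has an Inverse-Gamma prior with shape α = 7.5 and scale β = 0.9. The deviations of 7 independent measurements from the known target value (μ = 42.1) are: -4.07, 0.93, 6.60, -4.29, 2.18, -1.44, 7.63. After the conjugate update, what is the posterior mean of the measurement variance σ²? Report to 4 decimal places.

With known mean μ and an Inverse-Gamma(α, β) prior on σ², the Normal likelihood is conjugate: posterior is Inv-Gamma(α + n/2, β + Σ(xᵢ−μ)²/2).
Σ(xᵢ−μ)² = (-4.07)² + (0.93)² + (6.60)² + (-4.29)² + (2.18)² + (-1.44)² + (7.63)² = 144.4368.
Posterior: Inv-Gamma(7.5 + 7/2, 0.9 + 144.4368/2) = Inv-Gamma(11.00, 73.11840).
E[σ²|data] = β/(α−1) = 73.11840/10.00 = 7.3118.

7.3118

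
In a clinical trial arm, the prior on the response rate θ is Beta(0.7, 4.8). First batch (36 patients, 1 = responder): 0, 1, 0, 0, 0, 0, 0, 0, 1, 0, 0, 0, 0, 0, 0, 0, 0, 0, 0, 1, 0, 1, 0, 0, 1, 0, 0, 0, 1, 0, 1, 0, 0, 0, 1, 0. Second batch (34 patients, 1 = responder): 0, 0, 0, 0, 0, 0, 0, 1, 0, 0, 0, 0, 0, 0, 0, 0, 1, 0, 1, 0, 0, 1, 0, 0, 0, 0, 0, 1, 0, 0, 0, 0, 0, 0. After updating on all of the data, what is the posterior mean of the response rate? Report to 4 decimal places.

The Beta prior is conjugate to a Binomial/Bernoulli likelihood; the update adds successes to α and failures to β.
After batch 1: Beta(0.7+8, 4.8+28) = Beta(8.7, 32.8).
After batch 2: Beta(8.7+5, 32.8+29) = Beta(13.7, 61.8).
Posterior mean = α/(α+β) = 13.7/75.5 = 0.1815.

0.1815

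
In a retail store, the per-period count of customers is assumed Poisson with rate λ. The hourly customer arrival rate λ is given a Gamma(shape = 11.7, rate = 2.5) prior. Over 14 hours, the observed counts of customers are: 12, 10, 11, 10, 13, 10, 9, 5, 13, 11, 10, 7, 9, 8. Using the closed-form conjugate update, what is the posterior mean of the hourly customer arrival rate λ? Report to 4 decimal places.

9.0727

With a Gamma(shape α, rate β) prior, the Poisson likelihood is conjugate: the posterior is Gamma(α + ΣXᵢ, β + n).
Sum of counts S = 138 over n = 14 hours.
Posterior: Gamma(α+S, β+n) = Gamma(11.7+138, 2.5+14) = Gamma(149.7, 16.5).
Posterior mean = α/β = 149.7/16.5 = 9.0727.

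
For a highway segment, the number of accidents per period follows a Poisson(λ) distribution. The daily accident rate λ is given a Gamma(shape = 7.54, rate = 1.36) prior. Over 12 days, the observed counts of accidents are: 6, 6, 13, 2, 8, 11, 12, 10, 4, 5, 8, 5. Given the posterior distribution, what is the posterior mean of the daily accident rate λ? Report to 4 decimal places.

With a Gamma(shape α, rate β) prior, the Poisson likelihood is conjugate: the posterior is Gamma(α + ΣXᵢ, β + n).
Sum of counts S = 90 over n = 12 days.
Posterior: Gamma(α+S, β+n) = Gamma(7.54+90, 1.36+12) = Gamma(97.54, 13.36).
Posterior mean = α/β = 97.54/13.36 = 7.3009.

7.3009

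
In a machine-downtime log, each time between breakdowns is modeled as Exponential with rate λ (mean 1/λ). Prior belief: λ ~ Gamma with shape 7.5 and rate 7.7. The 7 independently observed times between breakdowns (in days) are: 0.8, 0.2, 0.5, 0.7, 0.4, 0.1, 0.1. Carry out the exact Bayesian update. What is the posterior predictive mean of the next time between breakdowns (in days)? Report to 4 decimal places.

With a Gamma(shape α, rate β) prior on the exponential rate λ, the posterior after n observations with total T = Σxᵢ is Gamma(α+n, β+T).
Sum of observations T = 2.8 days; n = 7.
Posterior: Gamma(7.5+7, 7.7+2.8) = Gamma(14.5, 10.5).
The predictive distribution for the next observation is Lomax; its mean is β/(α−1) = 10.5/13.5 = 0.7778.

0.7778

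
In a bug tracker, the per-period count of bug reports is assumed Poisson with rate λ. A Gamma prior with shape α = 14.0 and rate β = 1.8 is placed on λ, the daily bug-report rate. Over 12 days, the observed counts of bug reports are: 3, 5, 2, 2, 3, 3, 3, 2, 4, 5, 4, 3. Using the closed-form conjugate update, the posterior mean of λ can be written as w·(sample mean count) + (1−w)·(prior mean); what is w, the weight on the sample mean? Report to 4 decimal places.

0.8696

With a Gamma(shape α, rate β) prior, the Poisson likelihood is conjugate: the posterior is Gamma(α + ΣXᵢ, β + n).
Posterior mean = (α₀+S)/(β₀+n) = [n/(β₀+n)]·(S/n) + [β₀/(β₀+n)]·(α₀/β₀), so only n and β₀ enter the weight.
Weight on data w = n/(β₀+n) = 12/(1.8+12) = 12/13.8 = 0.8696.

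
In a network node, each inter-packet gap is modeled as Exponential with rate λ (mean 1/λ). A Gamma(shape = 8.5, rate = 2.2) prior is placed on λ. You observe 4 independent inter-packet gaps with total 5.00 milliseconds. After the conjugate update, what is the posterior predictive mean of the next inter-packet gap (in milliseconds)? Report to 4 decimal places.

0.6261

With a Gamma(shape α, rate β) prior on the exponential rate λ, the posterior after n observations with total T = Σxᵢ is Gamma(α+n, β+T).
Posterior: Gamma(8.5+4, 2.2+5.00) = Gamma(12.5, 7.20).
The predictive distribution for the next observation is Lomax; its mean is β/(α−1) = 7.20/11.5 = 0.6261.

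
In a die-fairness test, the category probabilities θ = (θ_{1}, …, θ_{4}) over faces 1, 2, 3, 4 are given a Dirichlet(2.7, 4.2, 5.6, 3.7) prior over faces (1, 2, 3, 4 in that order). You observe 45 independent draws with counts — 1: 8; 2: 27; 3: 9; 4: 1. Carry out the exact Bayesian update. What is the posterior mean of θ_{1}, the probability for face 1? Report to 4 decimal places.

The Dirichlet prior is conjugate to the Multinomial likelihood: each posterior αⱼ = prior αⱼ + observed count nⱼ.
Posterior concentration: (10.7, 31.2, 14.6, 4.7), total = 61.2.
E[θ_{1}|data] = α_{1}/Σα = 10.7/61.2 = 0.1748.

0.1748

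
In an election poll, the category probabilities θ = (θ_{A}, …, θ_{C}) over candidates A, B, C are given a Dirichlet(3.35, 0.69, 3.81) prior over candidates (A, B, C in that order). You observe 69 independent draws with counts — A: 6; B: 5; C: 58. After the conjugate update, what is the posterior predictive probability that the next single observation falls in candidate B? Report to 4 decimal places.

0.0740

The Dirichlet prior is conjugate to the Multinomial likelihood: each posterior αⱼ = prior αⱼ + observed count nⱼ.
Posterior concentration: (9.35, 5.69, 61.81), total = 76.85.
P(next = B | data) = α_{B}/Σα = 0.0740.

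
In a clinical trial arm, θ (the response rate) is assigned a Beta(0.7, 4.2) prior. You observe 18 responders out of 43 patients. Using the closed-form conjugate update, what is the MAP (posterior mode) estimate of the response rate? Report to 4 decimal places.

The Beta prior is conjugate to a Binomial/Bernoulli likelihood; the update adds successes to α and failures to β.
Posterior: Beta(α+k, β+n−k) = Beta(0.7+18, 4.2+25) = Beta(18.7, 29.2).
Mode of Beta(a,b) for a,b>1 is (a−1)/(a+b−2) = 17.7/45.9 = 0.3856.

0.3856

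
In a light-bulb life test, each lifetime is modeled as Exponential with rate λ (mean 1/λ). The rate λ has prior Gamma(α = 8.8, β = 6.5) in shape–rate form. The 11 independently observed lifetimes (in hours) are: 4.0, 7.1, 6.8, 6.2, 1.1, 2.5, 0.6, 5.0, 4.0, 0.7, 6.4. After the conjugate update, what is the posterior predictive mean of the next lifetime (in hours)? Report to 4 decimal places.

With a Gamma(shape α, rate β) prior on the exponential rate λ, the posterior after n observations with total T = Σxᵢ is Gamma(α+n, β+T).
Sum of observations T = 44.4 hours; n = 11.
Posterior: Gamma(8.8+11, 6.5+44.4) = Gamma(19.8, 50.9).
The predictive distribution for the next observation is Lomax; its mean is β/(α−1) = 50.9/18.8 = 2.7074.

2.7074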